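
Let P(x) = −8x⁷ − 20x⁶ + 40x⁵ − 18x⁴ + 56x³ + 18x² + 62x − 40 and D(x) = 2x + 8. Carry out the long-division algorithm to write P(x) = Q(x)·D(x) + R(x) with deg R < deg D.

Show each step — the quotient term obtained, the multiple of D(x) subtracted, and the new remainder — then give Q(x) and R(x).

Step 1: lead(−8x⁷ − 20x⁶ + 40x⁵ − 18x⁴ + 56x³ + 18x² + 62x − 40) ÷ lead(D) = −8x⁷ ÷ 2x = −4x⁶. Subtract (−4x⁶)·D = −8x⁷ − 32x⁶. Remainder: 12x⁶ + 40x⁵ − 18x⁴ + 56x³ + 18x² + 62x − 40.
Step 2: lead(12x⁶ + 40x⁵ − 18x⁴ + 56x³ + 18x² + 62x − 40) ÷ lead(D) = 12x⁶ ÷ 2x = 6x⁵. Subtract (6x⁵)·D = 12x⁶ + 48x⁵. Remainder: −8x⁵ − 18x⁴ + 56x³ + 18x² + 62x − 40.
Step 3: lead(−8x⁵ − 18x⁴ + 56x³ + 18x² + 62x − 40) ÷ lead(D) = −8x⁵ ÷ 2x = −4x⁴. Subtract (−4x⁴)·D = −8x⁵ − 32x⁴. Remainder: 14x⁴ + 56x³ + 18x² + 62x − 40.
Step 4: lead(14x⁴ + 56x³ + 18x² + 62x − 40) ÷ lead(D) = 14x⁴ ÷ 2x = 7x³. Subtract (7x³)·D = 14x⁴ + 56x³. Remainder: 18x² + 62x − 40.
Step 5: lead(18x² + 62x − 40) ÷ lead(D) = 18x² ÷ 2x = 9x. Subtract (9x)·D = 18x² + 72x. Remainder: −10x − 40.
Step 6: lead(−10x − 40) ÷ lead(D) = −10x ÷ 2x = −5. Subtract (−5)·D = −10x − 40. Remainder: 0.

Q(x) = −4x⁶ + 6x⁵ − 4x⁴ + 7x³ + 9x − 5; R(x) = 0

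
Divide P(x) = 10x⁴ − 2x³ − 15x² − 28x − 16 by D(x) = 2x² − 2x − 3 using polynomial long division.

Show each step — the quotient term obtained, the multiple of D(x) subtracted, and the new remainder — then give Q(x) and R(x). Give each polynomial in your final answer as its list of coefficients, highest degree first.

Q = [5, 4, 4]; R = [-8, -4]

Step 1: lead(10x⁴ − 2x³ − 15x² − 28x − 16) ÷ lead(D) = 10x⁴ ÷ 2x² = 5x². Subtract (5x²)·D = 10x⁴ − 10x³ − 15x². Remainder: 8x³ − 28x − 16.
Step 2: lead(8x³ − 28x − 16) ÷ lead(D) = 8x³ ÷ 2x² = 4x. Subtract (4x)·D = 8x³ − 8x² − 12x. Remainder: 8x² − 16x − 16.
Step 3: lead(8x² − 16x − 16) ÷ lead(D) = 8x² ÷ 2x² = 4. Subtract (4)·D = 8x² − 8x − 12. Remainder: −8x − 4.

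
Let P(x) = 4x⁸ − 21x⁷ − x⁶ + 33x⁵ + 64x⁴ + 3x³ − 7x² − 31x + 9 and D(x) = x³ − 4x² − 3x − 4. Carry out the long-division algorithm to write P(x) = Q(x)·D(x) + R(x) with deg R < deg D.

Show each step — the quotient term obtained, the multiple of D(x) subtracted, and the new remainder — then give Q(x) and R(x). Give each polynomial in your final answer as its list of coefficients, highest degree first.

Q = [4, -5, -9, -2, 9, -3]; R = [-4, -3]

Step 1: lead(4x⁸ − 21x⁷ − x⁶ + 33x⁵ + 64x⁴ + 3x³ − 7x² − 31x + 9) ÷ lead(D) = 4x⁸ ÷ x³ = 4x⁵. Subtract (4x⁵)·D = 4x⁸ − 16x⁷ − 12x⁶ − 16x⁵. Remainder: −5x⁷ + 11x⁶ + 49x⁵ + 64x⁴ + 3x³ − 7x² − 31x + 9.
Step 2: lead(−5x⁷ + 11x⁶ + 49x⁵ + 64x⁴ + 3x³ − 7x² − 31x + 9) ÷ lead(D) = −5x⁷ ÷ x³ = −5x⁴. Subtract (−5x⁴)·D = −5x⁷ + 20x⁶ + 15x⁵ + 20x⁴. Remainder: −9x⁶ + 34x⁵ + 44x⁴ + 3x³ − 7x² − 31x + 9.
Step 3: lead(−9x⁶ + 34x⁵ + 44x⁴ + 3x³ − 7x² − 31x + 9) ÷ lead(D) = −9x⁶ ÷ x³ = −9x³. Subtract (−9x³)·D = −9x⁶ + 36x⁵ + 27x⁴ + 36x³. Remainder: −2x⁵ + 17x⁴ − 33x³ − 7x² − 31x + 9.
Step 4: lead(−2x⁵ + 17x⁴ − 33x³ − 7x² − 31x + 9) ÷ lead(D) = −2x⁵ ÷ x³ = −2x². Subtract (−2x²)·D = −2x⁵ + 8x⁴ + 6x³ + 8x². Remainder: 9x⁴ − 39x³ − 15x² − 31x + 9.
Step 5: lead(9x⁴ − 39x³ − 15x² − 31x + 9) ÷ lead(D) = 9x⁴ ÷ x³ = 9x. Subtract (9x)·D = 9x⁴ − 36x³ − 27x² − 36x. Remainder: −3x³ + 12x² + 5x + 9.
Step 6: lead(−3x³ + 12x² + 5x + 9) ÷ lead(D) = −3x³ ÷ x³ = −3. Subtract (−3)·D = −3x³ + 12x² + 9x + 12. Remainder: −4x − 3.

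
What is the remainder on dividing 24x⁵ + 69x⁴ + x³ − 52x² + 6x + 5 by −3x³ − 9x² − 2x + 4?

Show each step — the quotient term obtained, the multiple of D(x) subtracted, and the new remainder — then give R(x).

R(x) = 6x − 3

Step 1: lead(24x⁵ + 69x⁴ + x³ − 52x² + 6x + 5) ÷ lead(D) = 24x⁵ ÷ −3x³ = −8x². Subtract (−8x²)·D = 24x⁵ + 72x⁴ + 16x³ − 32x². Remainder: −3x⁴ − 15x³ − 20x² + 6x + 5.
Step 2: lead(−3x⁴ − 15x³ − 20x² + 6x + 5) ÷ lead(D) = −3x⁴ ÷ −3x³ = x. Subtract (x)·D = −3x⁴ − 9x³ − 2x² + 4x. Remainder: −6x³ − 18x² + 2x + 5.
Step 3: lead(−6x³ − 18x² + 2x + 5) ÷ lead(D) = −6x³ ÷ −3x³ = 2. Subtract (2)·D = −6x³ − 18x² − 4x + 8. Remainder: 6x − 3.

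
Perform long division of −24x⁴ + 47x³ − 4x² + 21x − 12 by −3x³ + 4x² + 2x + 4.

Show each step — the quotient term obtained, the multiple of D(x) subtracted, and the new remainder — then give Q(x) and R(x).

Step 1: lead(−24x⁴ + 47x³ − 4x² + 21x − 12) ÷ lead(D) = −24x⁴ ÷ −3x³ = 8x. Subtract (8x)·D = −24x⁴ + 32x³ + 16x² + 32x. Remainder: 15x³ − 20x² − 11x − 12.
Step 2: lead(15x³ − 20x² − 11x − 12) ÷ lead(D) = 15x³ ÷ −3x³ = −5. Subtract (−5)·D = 15x³ − 20x² − 10x − 20. Remainder: −x + 8.

Q(x) = 8x − 5; R(x) = −x + 8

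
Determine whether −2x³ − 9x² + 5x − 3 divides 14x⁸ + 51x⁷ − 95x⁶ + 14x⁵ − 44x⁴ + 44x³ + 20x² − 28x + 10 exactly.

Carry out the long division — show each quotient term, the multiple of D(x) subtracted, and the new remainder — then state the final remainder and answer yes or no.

Step 1: lead(14x⁸ + 51x⁷ − 95x⁶ + 14x⁵ − 44x⁴ + 44x³ + 20x² − 28x + 10) ÷ lead(D) = 14x⁸ ÷ −2x³ = −7x⁵. Subtract (−7x⁵)·D = 14x⁸ + 63x⁷ − 35x⁶ + 21x⁵. Remainder: −12x⁷ − 60x⁶ − 7x⁵ − 44x⁴ + 44x³ + 20x² − 28x + 10.
Step 2: lead(−12x⁷ − 60x⁶ − 7x⁵ − 44x⁴ + 44x³ + 20x² − 28x + 10) ÷ lead(D) = −12x⁷ ÷ −2x³ = 6x⁴. Subtract (6x⁴)·D = −12x⁷ − 54x⁶ + 30x⁵ − 18x⁴. Remainder: −6x⁶ − 37x⁵ − 26x⁴ + 44x³ + 20x² − 28x + 10.
Step 3: lead(−6x⁶ − 37x⁵ − 26x⁴ + 44x³ + 20x² − 28x + 10) ÷ lead(D) = −6x⁶ ÷ −2x³ = 3x³. Subtract (3x³)·D = −6x⁶ − 27x⁵ + 15x⁴ − 9x³. Remainder: −10x⁵ − 41x⁴ + 53x³ + 20x² − 28x + 10.
Step 4: lead(−10x⁵ − 41x⁴ + 53x³ + 20x² − 28x + 10) ÷ lead(D) = −10x⁵ ÷ −2x³ = 5x². Subtract (5x²)·D = −10x⁵ − 45x⁴ + 25x³ − 15x². Remainder: 4x⁴ + 28x³ + 35x² − 28x + 10.
Step 5: lead(4x⁴ + 28x³ + 35x² − 28x + 10) ÷ lead(D) = 4x⁴ ÷ −2x³ = −2x. Subtract (−2x)·D = 4x⁴ + 18x³ − 10x² + 6x. Remainder: 10x³ + 45x² − 34x + 10.
Step 6: lead(10x³ + 45x² − 34x + 10) ÷ lead(D) = 10x³ ÷ −2x³ = −5. Subtract (−5)·D = 10x³ + 45x² − 25x + 15. Remainder: −9x − 5.

R(x) = −9x − 5, so D(x) is not a factor of P(x). no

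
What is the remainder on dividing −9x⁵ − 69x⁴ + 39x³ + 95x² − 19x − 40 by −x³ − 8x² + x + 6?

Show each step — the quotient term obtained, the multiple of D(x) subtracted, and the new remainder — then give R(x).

Step 1: lead(−9x⁵ − 69x⁴ + 39x³ + 95x² − 19x − 40) ÷ lead(D) = −9x⁵ ÷ −x³ = 9x². Subtract (9x²)·D = −9x⁵ − 72x⁴ + 9x³ + 54x². Remainder: 3x⁴ + 30x³ + 41x² − 19x − 40.
Step 2: lead(3x⁴ + 30x³ + 41x² − 19x − 40) ÷ lead(D) = 3x⁴ ÷ −x³ = −3x. Subtract (−3x)·D = 3x⁴ + 24x³ − 3x² − 18x. Remainder: 6x³ + 44x² − x − 40.
Step 3: lead(6x³ + 44x² − x − 40) ÷ lead(D) = 6x³ ÷ −x³ = −6. Subtract (−6)·D = 6x³ + 48x² − 6x − 36. Remainder: −4x² + 5x − 4.

R(x) = −4x² + 5x − 4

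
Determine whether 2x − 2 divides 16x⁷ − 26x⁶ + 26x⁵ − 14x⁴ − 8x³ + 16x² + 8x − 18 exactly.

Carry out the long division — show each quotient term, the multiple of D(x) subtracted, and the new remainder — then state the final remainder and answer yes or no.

Step 1: lead(16x⁷ − 26x⁶ + 26x⁵ − 14x⁴ − 8x³ + 16x² + 8x − 18) ÷ lead(D) = 16x⁷ ÷ 2x = 8x⁶. Subtract (8x⁶)·D = 16x⁷ − 16x⁶. Remainder: −10x⁶ + 26x⁵ − 14x⁴ − 8x³ + 16x² + 8x − 18.
Step 2: lead(−10x⁶ + 26x⁵ − 14x⁴ − 8x³ + 16x² + 8x − 18) ÷ lead(D) = −10x⁶ ÷ 2x = −5x⁵. Subtract (−5x⁵)·D = −10x⁶ + 10x⁵. Remainder: 16x⁵ − 14x⁴ − 8x³ + 16x² + 8x − 18.
Step 3: lead(16x⁵ − 14x⁴ − 8x³ + 16x² + 8x − 18) ÷ lead(D) = 16x⁵ ÷ 2x = 8x⁴. Subtract (8x⁴)·D = 16x⁵ − 16x⁴. Remainder: 2x⁴ − 8x³ + 16x² + 8x − 18.
Step 4: lead(2x⁴ − 8x³ + 16x² + 8x − 18) ÷ lead(D) = 2x⁴ ÷ 2x = x³. Subtract (x³)·D = 2x⁴ − 2x³. Remainder: −6x³ + 16x² + 8x − 18.
Step 5: lead(−6x³ + 16x² + 8x − 18) ÷ lead(D) = −6x³ ÷ 2x = −3x². Subtract (−3x²)·D = −6x³ + 6x². Remainder: 10x² + 8x − 18.
Step 6: lead(10x² + 8x − 18) ÷ lead(D) = 10x² ÷ 2x = 5x. Subtract (5x)·D = 10x² − 10x. Remainder: 18x − 18.
Step 7: lead(18x − 18) ÷ lead(D) = 18x ÷ 2x = 9. Subtract (9)·D = 18x − 18. Remainder: 0.

R(x) = 0, so D(x) is a factor of P(x). yes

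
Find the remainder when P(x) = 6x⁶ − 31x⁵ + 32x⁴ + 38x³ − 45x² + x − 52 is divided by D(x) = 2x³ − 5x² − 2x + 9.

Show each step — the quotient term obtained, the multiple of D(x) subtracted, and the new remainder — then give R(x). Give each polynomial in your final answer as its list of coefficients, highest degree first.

R = [-7]

Step 1: lead(6x⁶ − 31x⁵ + 32x⁴ + 38x³ − 45x² + x − 52) ÷ lead(D) = 6x⁶ ÷ 2x³ = 3x³. Subtract (3x³)·D = 6x⁶ − 15x⁵ − 6x⁴ + 27x³. Remainder: −16x⁵ + 38x⁴ + 11x³ − 45x² + x − 52.
Step 2: lead(−16x⁵ + 38x⁴ + 11x³ − 45x² + x − 52) ÷ lead(D) = −16x⁵ ÷ 2x³ = −8x². Subtract (−8x²)·D = −16x⁵ + 40x⁴ + 16x³ − 72x². Remainder: −2x⁴ − 5x³ + 27x² + x − 52.
Step 3: lead(−2x⁴ − 5x³ + 27x² + x − 52) ÷ lead(D) = −2x⁴ ÷ 2x³ = −x. Subtract (−x)·D = −2x⁴ + 5x³ + 2x² − 9x. Remainder: −10x³ + 25x² + 10x − 52.
Step 4: lead(−10x³ + 25x² + 10x − 52) ÷ lead(D) = −10x³ ÷ 2x³ = −5. Subtract (−5)·D = −10x³ + 25x² + 10x − 45. Remainder: −7.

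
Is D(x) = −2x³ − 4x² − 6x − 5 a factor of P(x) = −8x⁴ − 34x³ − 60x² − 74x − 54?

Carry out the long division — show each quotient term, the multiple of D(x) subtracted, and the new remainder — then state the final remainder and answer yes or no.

Step 1: lead(−8x⁴ − 34x³ − 60x² − 74x − 54) ÷ lead(D) = −8x⁴ ÷ −2x³ = 4x. Subtract (4x)·D = −8x⁴ − 16x³ − 24x² − 20x. Remainder: −18x³ − 36x² − 54x − 54.
Step 2: lead(−18x³ − 36x² − 54x − 54) ÷ lead(D) = −18x³ ÷ −2x³ = 9. Subtract (9)·D = −18x³ − 36x² − 54x − 45. Remainder: −9.

R(x) = −9, so D(x) is not a factor of P(x). no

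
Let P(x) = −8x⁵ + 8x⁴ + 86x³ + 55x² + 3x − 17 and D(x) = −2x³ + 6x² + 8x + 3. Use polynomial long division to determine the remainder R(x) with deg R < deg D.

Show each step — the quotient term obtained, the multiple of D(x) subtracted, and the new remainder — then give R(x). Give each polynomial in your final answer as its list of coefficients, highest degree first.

Step 1: lead(−8x⁵ + 8x⁴ + 86x³ + 55x² + 3x − 17) ÷ lead(D) = −8x⁵ ÷ −2x³ = 4x². Subtract (4x²)·D = −8x⁵ + 24x⁴ + 32x³ + 12x². Remainder: −16x⁴ + 54x³ + 43x² + 3x − 17.
Step 2: lead(−16x⁴ + 54x³ + 43x² + 3x − 17) ÷ lead(D) = −16x⁴ ÷ −2x³ = 8x. Subtract (8x)·D = −16x⁴ + 48x³ + 64x² + 24x. Remainder: 6x³ − 21x² − 21x − 17.
Step 3: lead(6x³ − 21x² − 21x − 17) ÷ lead(D) = 6x³ ÷ −2x³ = −3. Subtract (−3)·D = 6x³ − 18x² − 24x − 9. Remainder: −3x² + 3x − 8.

R = [-3, 3, -8]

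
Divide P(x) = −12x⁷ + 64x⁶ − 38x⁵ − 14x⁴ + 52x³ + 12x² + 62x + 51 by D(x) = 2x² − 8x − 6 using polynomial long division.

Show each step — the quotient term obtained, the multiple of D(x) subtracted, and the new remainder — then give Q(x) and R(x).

Q(x) = −6x⁵ + 8x⁴ − 5x³ − 3x² − x − 7; R(x) = 9

Step 1: lead(−12x⁷ + 64x⁶ − 38x⁵ − 14x⁴ + 52x³ + 12x² + 62x + 51) ÷ lead(D) = −12x⁷ ÷ 2x² = −6x⁵. Subtract (−6x⁵)·D = −12x⁷ + 48x⁶ + 36x⁵. Remainder: 16x⁶ − 74x⁵ − 14x⁴ + 52x³ + 12x² + 62x + 51.
Step 2: lead(16x⁶ − 74x⁵ − 14x⁴ + 52x³ + 12x² + 62x + 51) ÷ lead(D) = 16x⁶ ÷ 2x² = 8x⁴. Subtract (8x⁴)·D = 16x⁶ − 64x⁵ − 48x⁴. Remainder: −10x⁵ + 34x⁴ + 52x³ + 12x² + 62x + 51.
Step 3: lead(−10x⁵ + 34x⁴ + 52x³ + 12x² + 62x + 51) ÷ lead(D) = −10x⁵ ÷ 2x² = −5x³. Subtract (−5x³)·D = −10x⁵ + 40x⁴ + 30x³. Remainder: −6x⁴ + 22x³ + 12x² + 62x + 51.
Step 4: lead(−6x⁴ + 22x³ + 12x² + 62x + 51) ÷ lead(D) = −6x⁴ ÷ 2x² = −3x². Subtract (−3x²)·D = −6x⁴ + 24x³ + 18x². Remainder: −2x³ − 6x² + 62x + 51.
Step 5: lead(−2x³ − 6x² + 62x + 51) ÷ lead(D) = −2x³ ÷ 2x² = −x. Subtract (−x)·D = −2x³ + 8x² + 6x. Remainder: −14x² + 56x + 51.
Step 6: lead(−14x² + 56x + 51) ÷ lead(D) = −14x² ÷ 2x² = −7. Subtract (−7)·D = −14x² + 56x + 42. Remainder: 9.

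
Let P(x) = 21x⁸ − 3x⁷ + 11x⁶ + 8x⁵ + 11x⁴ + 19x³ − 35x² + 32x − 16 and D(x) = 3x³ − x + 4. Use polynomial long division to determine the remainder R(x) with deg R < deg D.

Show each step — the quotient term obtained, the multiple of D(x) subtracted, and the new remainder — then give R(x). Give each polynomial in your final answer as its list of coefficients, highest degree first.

R = [0]

Step 1: lead(21x⁸ − 3x⁷ + 11x⁶ + 8x⁵ + 11x⁴ + 19x³ − 35x² + 32x − 16) ÷ lead(D) = 21x⁸ ÷ 3x³ = 7x⁵. Subtract (7x⁵)·D = 21x⁸ − 7x⁶ + 28x⁵. Remainder: −3x⁷ + 18x⁶ − 20x⁵ + 11x⁴ + 19x³ − 35x² + 32x − 16.
Step 2: lead(−3x⁷ + 18x⁶ − 20x⁵ + 11x⁴ + 19x³ − 35x² + 32x − 16) ÷ lead(D) = −3x⁷ ÷ 3x³ = −x⁴. Subtract (−x⁴)·D = −3x⁷ + x⁵ − 4x⁴. Remainder: 18x⁶ − 21x⁵ + 15x⁴ + 19x³ − 35x² + 32x − 16.
Step 3: lead(18x⁶ − 21x⁵ + 15x⁴ + 19x³ − 35x² + 32x − 16) ÷ lead(D) = 18x⁶ ÷ 3x³ = 6x³. Subtract (6x³)·D = 18x⁶ − 6x⁴ + 24x³. Remainder: −21x⁵ + 21x⁴ − 5x³ − 35x² + 32x − 16.
Step 4: lead(−21x⁵ + 21x⁴ − 5x³ − 35x² + 32x − 16) ÷ lead(D) = −21x⁵ ÷ 3x³ = −7x². Subtract (−7x²)·D = −21x⁵ + 7x³ − 28x². Remainder: 21x⁴ − 12x³ − 7x² + 32x − 16.
Step 5: lead(21x⁴ − 12x³ − 7x² + 32x − 16) ÷ lead(D) = 21x⁴ ÷ 3x³ = 7x. Subtract (7x)·D = 21x⁴ − 7x² + 28x. Remainder: −12x³ + 4x − 16.
Step 6: lead(−12x³ + 4x − 16) ÷ lead(D) = −12x³ ÷ 3x³ = −4. Subtract (−4)·D = −12x³ + 4x − 16. Remainder: 0.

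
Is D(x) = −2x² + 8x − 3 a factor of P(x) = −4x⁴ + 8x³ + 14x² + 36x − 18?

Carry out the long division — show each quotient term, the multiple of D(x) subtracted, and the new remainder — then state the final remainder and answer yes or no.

Step 1: lead(−4x⁴ + 8x³ + 14x² + 36x − 18) ÷ lead(D) = −4x⁴ ÷ −2x² = 2x². Subtract (2x²)·D = −4x⁴ + 16x³ − 6x². Remainder: −8x³ + 20x² + 36x − 18.
Step 2: lead(−8x³ + 20x² + 36x − 18) ÷ lead(D) = −8x³ ÷ −2x² = 4x. Subtract (4x)·D = −8x³ + 32x² − 12x. Remainder: −12x² + 48x − 18.
Step 3: lead(−12x² + 48x − 18) ÷ lead(D) = −12x² ÷ −2x² = 6. Subtract (6)·D = −12x² + 48x − 18. Remainder: 0.

R(x) = 0, so D(x) is a factor of P(x). yes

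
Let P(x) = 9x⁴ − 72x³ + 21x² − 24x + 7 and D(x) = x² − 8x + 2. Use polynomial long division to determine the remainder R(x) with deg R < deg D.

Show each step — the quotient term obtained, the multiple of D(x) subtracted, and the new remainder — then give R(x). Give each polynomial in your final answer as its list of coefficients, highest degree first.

R = [1]

Step 1: lead(9x⁴ − 72x³ + 21x² − 24x + 7) ÷ lead(D) = 9x⁴ ÷ x² = 9x². Subtract (9x²)·D = 9x⁴ − 72x³ + 18x². Remainder: 3x² − 24x + 7.
Step 2: lead(3x² − 24x + 7) ÷ lead(D) = 3x² ÷ x² = 3. Subtract (3)·D = 3x² − 24x + 6. Remainder: 1.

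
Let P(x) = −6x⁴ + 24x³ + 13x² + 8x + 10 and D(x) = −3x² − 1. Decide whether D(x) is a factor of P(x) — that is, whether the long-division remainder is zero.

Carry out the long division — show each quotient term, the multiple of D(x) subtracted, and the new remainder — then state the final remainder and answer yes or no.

Step 1: lead(−6x⁴ + 24x³ + 13x² + 8x + 10) ÷ lead(D) = −6x⁴ ÷ −3x² = 2x². Subtract (2x²)·D = −6x⁴ − 2x². Remainder: 24x³ + 15x² + 8x + 10.
Step 2: lead(24x³ + 15x² + 8x + 10) ÷ lead(D) = 24x³ ÷ −3x² = −8x. Subtract (−8x)·D = 24x³ + 8x. Remainder: 15x² + 10.
Step 3: lead(15x² + 10) ÷ lead(D) = 15x² ÷ −3x² = −5. Subtract (−5)·D = 15x² + 5. Remainder: 5.

R(x) = 5, so D(x) is not a factor of P(x). no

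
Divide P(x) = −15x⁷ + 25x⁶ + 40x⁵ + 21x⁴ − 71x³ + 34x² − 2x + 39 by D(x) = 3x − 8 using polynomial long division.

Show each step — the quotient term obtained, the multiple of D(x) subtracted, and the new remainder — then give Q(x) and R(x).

Q(x) = −5x⁶ − 5x⁵ + 7x³ − 5x² − 2x − 6; R(x) = −9

Step 1: lead(−15x⁷ + 25x⁶ + 40x⁵ + 21x⁴ − 71x³ + 34x² − 2x + 39) ÷ lead(D) = −15x⁷ ÷ 3x = −5x⁶. Subtract (−5x⁶)·D = −15x⁷ + 40x⁶. Remainder: −15x⁶ + 40x⁵ + 21x⁴ − 71x³ + 34x² − 2x + 39.
Step 2: lead(−15x⁶ + 40x⁵ + 21x⁴ − 71x³ + 34x² − 2x + 39) ÷ lead(D) = −15x⁶ ÷ 3x = −5x⁵. Subtract (−5x⁵)·D = −15x⁶ + 40x⁵. Remainder: 21x⁴ − 71x³ + 34x² − 2x + 39.
Step 3: lead(21x⁴ − 71x³ + 34x² − 2x + 39) ÷ lead(D) = 21x⁴ ÷ 3x = 7x³. Subtract (7x³)·D = 21x⁴ − 56x³. Remainder: −15x³ + 34x² − 2x + 39.
Step 4: lead(−15x³ + 34x² − 2x + 39) ÷ lead(D) = −15x³ ÷ 3x = −5x². Subtract (−5x²)·D = −15x³ + 40x². Remainder: −6x² − 2x + 39.
Step 5: lead(−6x² − 2x + 39) ÷ lead(D) = −6x² ÷ 3x = −2x. Subtract (−2x)·D = −6x² + 16x. Remainder: −18x + 39.
Step 6: lead(−18x + 39) ÷ lead(D) = −18x ÷ 3x = −6. Subtract (−6)·D = −18x + 48. Remainder: −9.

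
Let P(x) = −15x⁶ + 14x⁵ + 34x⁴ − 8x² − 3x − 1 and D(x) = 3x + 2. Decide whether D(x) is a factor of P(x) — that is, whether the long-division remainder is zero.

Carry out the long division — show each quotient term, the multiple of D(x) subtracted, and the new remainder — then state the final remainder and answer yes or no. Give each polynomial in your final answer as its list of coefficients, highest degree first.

R = [1], so D(x) is not a factor of P(x). no

Step 1: lead(−15x⁶ + 14x⁵ + 34x⁴ − 8x² − 3x − 1) ÷ lead(D) = −15x⁶ ÷ 3x = −5x⁵. Subtract (−5x⁵)·D = −15x⁶ − 10x⁵. Remainder: 24x⁵ + 34x⁴ − 8x² − 3x − 1.
Step 2: lead(24x⁵ + 34x⁴ − 8x² − 3x − 1) ÷ lead(D) = 24x⁵ ÷ 3x = 8x⁴. Subtract (8x⁴)·D = 24x⁵ + 16x⁴. Remainder: 18x⁴ − 8x² − 3x − 1.
Step 3: lead(18x⁴ − 8x² − 3x − 1) ÷ lead(D) = 18x⁴ ÷ 3x = 6x³. Subtract (6x³)·D = 18x⁴ + 12x³. Remainder: −12x³ − 8x² − 3x − 1.
Step 4: lead(−12x³ − 8x² − 3x − 1) ÷ lead(D) = −12x³ ÷ 3x = −4x². Subtract (−4x²)·D = −12x³ − 8x². Remainder: −3x − 1.
Step 5: lead(−3x − 1) ÷ lead(D) = −3x ÷ 3x = −1. Subtract (−1)·D = −3x − 2. Remainder: 1.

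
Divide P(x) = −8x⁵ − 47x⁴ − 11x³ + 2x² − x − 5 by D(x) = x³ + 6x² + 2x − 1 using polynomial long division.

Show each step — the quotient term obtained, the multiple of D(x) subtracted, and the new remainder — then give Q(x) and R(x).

Step 1: lead(−8x⁵ − 47x⁴ − 11x³ + 2x² − x − 5) ÷ lead(D) = −8x⁵ ÷ x³ = −8x². Subtract (−8x²)·D = −8x⁵ − 48x⁴ − 16x³ + 8x². Remainder: x⁴ + 5x³ − 6x² − x − 5.
Step 2: lead(x⁴ + 5x³ − 6x² − x − 5) ÷ lead(D) = x⁴ ÷ x³ = x. Subtract (x)·D = x⁴ + 6x³ + 2x² − x. Remainder: −x³ − 8x² − 5.
Step 3: lead(−x³ − 8x² − 5) ÷ lead(D) = −x³ ÷ x³ = −1. Subtract (−1)·D = −x³ − 6x² − 2x + 1. Remainder: −2x² + 2x − 6.

Q(x) = −8x² + x − 1; R(x) = −2x² + 2x − 6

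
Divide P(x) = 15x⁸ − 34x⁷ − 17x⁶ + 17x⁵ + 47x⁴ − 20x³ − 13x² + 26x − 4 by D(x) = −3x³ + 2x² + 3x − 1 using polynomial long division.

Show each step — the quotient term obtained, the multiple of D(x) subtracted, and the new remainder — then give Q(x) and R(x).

Step 1: lead(15x⁸ − 34x⁷ − 17x⁶ + 17x⁵ + 47x⁴ − 20x³ − 13x² + 26x − 4) ÷ lead(D) = 15x⁸ ÷ −3x³ = −5x⁵. Subtract (−5x⁵)·D = 15x⁸ − 10x⁷ − 15x⁶ + 5x⁵. Remainder: −24x⁷ − 2x⁶ + 12x⁵ + 47x⁴ − 20x³ − 13x² + 26x − 4.
Step 2: lead(−24x⁷ − 2x⁶ + 12x⁵ + 47x⁴ − 20x³ − 13x² + 26x − 4) ÷ lead(D) = −24x⁷ ÷ −3x³ = 8x⁴. Subtract (8x⁴)·D = −24x⁷ + 16x⁶ + 24x⁵ − 8x⁴. Remainder: −18x⁶ − 12x⁵ + 55x⁴ − 20x³ − 13x² + 26x − 4.
Step 3: lead(−18x⁶ − 12x⁵ + 55x⁴ − 20x³ − 13x² + 26x − 4) ÷ lead(D) = −18x⁶ ÷ −3x³ = 6x³. Subtract (6x³)·D = −18x⁶ + 12x⁵ + 18x⁴ − 6x³. Remainder: −24x⁵ + 37x⁴ − 14x³ − 13x² + 26x − 4.
Step 4: lead(−24x⁵ + 37x⁴ − 14x³ − 13x² + 26x − 4) ÷ lead(D) = −24x⁵ ÷ −3x³ = 8x². Subtract (8x²)·D = −24x⁵ + 16x⁴ + 24x³ − 8x². Remainder: 21x⁴ − 38x³ − 5x² + 26x − 4.
Step 5: lead(21x⁴ − 38x³ − 5x² + 26x − 4) ÷ lead(D) = 21x⁴ ÷ −3x³ = −7x. Subtract (−7x)·D = 21x⁴ − 14x³ − 21x² + 7x. Remainder: −24x³ + 16x² + 19x − 4.
Step 6: lead(−24x³ + 16x² + 19x − 4) ÷ lead(D) = −24x³ ÷ −3x³ = 8. Subtract (8)·D = −24x³ + 16x² + 24x − 8. Remainder: −5x + 4.

Q(x) = −5x⁵ + 8x⁴ + 6x³ + 8x² − 7x + 8; R(x) = −5x + 4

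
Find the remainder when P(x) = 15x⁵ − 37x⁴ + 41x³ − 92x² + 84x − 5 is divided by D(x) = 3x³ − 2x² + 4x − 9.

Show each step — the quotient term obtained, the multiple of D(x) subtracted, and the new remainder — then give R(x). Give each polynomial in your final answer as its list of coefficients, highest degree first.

R = [-9, -1, 4]

Step 1: lead(15x⁵ − 37x⁴ + 41x³ − 92x² + 84x − 5) ÷ lead(D) = 15x⁵ ÷ 3x³ = 5x². Subtract (5x²)·D = 15x⁵ − 10x⁴ + 20x³ − 45x². Remainder: −27x⁴ + 21x³ − 47x² + 84x − 5.
Step 2: lead(−27x⁴ + 21x³ − 47x² + 84x − 5) ÷ lead(D) = −27x⁴ ÷ 3x³ = −9x. Subtract (−9x)·D = −27x⁴ + 18x³ − 36x² + 81x. Remainder: 3x³ − 11x² + 3x − 5.
Step 3: lead(3x³ − 11x² + 3x − 5) ÷ lead(D) = 3x³ ÷ 3x³ = 1. Subtract (1)·D = 3x³ − 2x² + 4x − 9. Remainder: −9x² − x + 4.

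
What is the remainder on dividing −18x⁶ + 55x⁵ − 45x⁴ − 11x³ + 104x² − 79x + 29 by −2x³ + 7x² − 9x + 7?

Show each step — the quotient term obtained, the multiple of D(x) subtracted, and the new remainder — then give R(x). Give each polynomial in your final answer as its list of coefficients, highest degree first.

Step 1: lead(−18x⁶ + 55x⁵ − 45x⁴ − 11x³ + 104x² − 79x + 29) ÷ lead(D) = −18x⁶ ÷ −2x³ = 9x³. Subtract (9x³)·D = −18x⁶ + 63x⁵ − 81x⁴ + 63x³. Remainder: −8x⁵ + 36x⁴ − 74x³ + 104x² − 79x + 29.
Step 2: lead(−8x⁵ + 36x⁴ − 74x³ + 104x² − 79x + 29) ÷ lead(D) = −8x⁵ ÷ −2x³ = 4x². Subtract (4x²)·D = −8x⁵ + 28x⁴ − 36x³ + 28x². Remainder: 8x⁴ − 38x³ + 76x² − 79x + 29.
Step 3: lead(8x⁴ − 38x³ + 76x² − 79x + 29) ÷ lead(D) = 8x⁴ ÷ −2x³ = −4x. Subtract (−4x)·D = 8x⁴ − 28x³ + 36x² − 28x. Remainder: −10x³ + 40x² − 51x + 29.
Step 4: lead(−10x³ + 40x² − 51x + 29) ÷ lead(D) = −10x³ ÷ −2x³ = 5. Subtract (5)·D = −10x³ + 35x² − 45x + 35. Remainder: 5x² − 6x − 6.

R = [5, -6, -6]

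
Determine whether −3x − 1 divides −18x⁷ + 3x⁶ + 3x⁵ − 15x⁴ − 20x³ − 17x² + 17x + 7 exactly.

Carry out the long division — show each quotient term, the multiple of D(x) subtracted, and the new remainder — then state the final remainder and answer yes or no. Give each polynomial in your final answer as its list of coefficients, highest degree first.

Step 1: lead(−18x⁷ + 3x⁶ + 3x⁵ − 15x⁴ − 20x³ − 17x² + 17x + 7) ÷ lead(D) = −18x⁷ ÷ −3x = 6x⁶. Subtract (6x⁶)·D = −18x⁷ − 6x⁶. Remainder: 9x⁶ + 3x⁵ − 15x⁴ − 20x³ − 17x² + 17x + 7.
Step 2: lead(9x⁶ + 3x⁵ − 15x⁴ − 20x³ − 17x² + 17x + 7) ÷ lead(D) = 9x⁶ ÷ −3x = −3x⁵. Subtract (−3x⁵)·D = 9x⁶ + 3x⁵. Remainder: −15x⁴ − 20x³ − 17x² + 17x + 7.
Step 3: lead(−15x⁴ − 20x³ − 17x² + 17x + 7) ÷ lead(D) = −15x⁴ ÷ −3x = 5x³. Subtract (5x³)·D = −15x⁴ − 5x³. Remainder: −15x³ − 17x² + 17x + 7.
Step 4: lead(−15x³ − 17x² + 17x + 7) ÷ lead(D) = −15x³ ÷ −3x = 5x². Subtract (5x²)·D = −15x³ − 5x². Remainder: −12x² + 17x + 7.
Step 5: lead(−12x² + 17x + 7) ÷ lead(D) = −12x² ÷ −3x = 4x. Subtract (4x)·D = −12x² − 4x. Remainder: 21x + 7.
Step 6: lead(21x + 7) ÷ lead(D) = 21x ÷ −3x = −7. Subtract (−7)·D = 21x + 7. Remainder: 0.

R = [0], so D(x) is a factor of P(x). yes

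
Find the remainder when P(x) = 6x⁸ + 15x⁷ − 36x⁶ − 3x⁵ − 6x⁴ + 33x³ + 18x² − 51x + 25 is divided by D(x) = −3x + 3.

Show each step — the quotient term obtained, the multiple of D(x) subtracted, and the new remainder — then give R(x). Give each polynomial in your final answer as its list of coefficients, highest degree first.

R = [1]

Step 1: lead(6x⁸ + 15x⁷ − 36x⁶ − 3x⁵ − 6x⁴ + 33x³ + 18x² − 51x + 25) ÷ lead(D) = 6x⁸ ÷ −3x = −2x⁷. Subtract (−2x⁷)·D = 6x⁸ − 6x⁷. Remainder: 21x⁷ − 36x⁶ − 3x⁵ − 6x⁴ + 33x³ + 18x² − 51x + 25.
Step 2: lead(21x⁷ − 36x⁶ − 3x⁵ − 6x⁴ + 33x³ + 18x² − 51x + 25) ÷ lead(D) = 21x⁷ ÷ −3x = −7x⁶. Subtract (−7x⁶)·D = 21x⁷ − 21x⁶. Remainder: −15x⁶ − 3x⁵ − 6x⁴ + 33x³ + 18x² − 51x + 25.
Step 3: lead(−15x⁶ − 3x⁵ − 6x⁴ + 33x³ + 18x² − 51x + 25) ÷ lead(D) = −15x⁶ ÷ −3x = 5x⁵. Subtract (5x⁵)·D = −15x⁶ + 15x⁵. Remainder: −18x⁵ − 6x⁴ + 33x³ + 18x² − 51x + 25.
Step 4: lead(−18x⁵ − 6x⁴ + 33x³ + 18x² − 51x + 25) ÷ lead(D) = −18x⁵ ÷ −3x = 6x⁴. Subtract (6x⁴)·D = −18x⁵ + 18x⁴. Remainder: −24x⁴ + 33x³ + 18x² − 51x + 25.
Step 5: lead(−24x⁴ + 33x³ + 18x² − 51x + 25) ÷ lead(D) = −24x⁴ ÷ −3x = 8x³. Subtract (8x³)·D = −24x⁴ + 24x³. Remainder: 9x³ + 18x² − 51x + 25.
Step 6: lead(9x³ + 18x² − 51x + 25) ÷ lead(D) = 9x³ ÷ −3x = −3x². Subtract (−3x²)·D = 9x³ − 9x². Remainder: 27x² − 51x + 25.
Step 7: lead(27x² − 51x + 25) ÷ lead(D) = 27x² ÷ −3x = −9x. Subtract (−9x)·D = 27x² − 27x. Remainder: −24x + 25.
Step 8: lead(−24x + 25) ÷ lead(D) = −24x ÷ −3x = 8. Subtract (8)·D = −24x + 24. Remainder: 1.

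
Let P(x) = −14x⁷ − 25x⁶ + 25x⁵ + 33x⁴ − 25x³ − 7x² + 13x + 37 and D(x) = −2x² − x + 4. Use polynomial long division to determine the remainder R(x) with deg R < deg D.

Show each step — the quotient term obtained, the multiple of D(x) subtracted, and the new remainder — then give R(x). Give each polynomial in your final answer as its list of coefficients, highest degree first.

Step 1: lead(−14x⁷ − 25x⁶ + 25x⁵ + 33x⁴ − 25x³ − 7x² + 13x + 37) ÷ lead(D) = −14x⁷ ÷ −2x² = 7x⁵. Subtract (7x⁵)·D = −14x⁷ − 7x⁶ + 28x⁵. Remainder: −18x⁶ − 3x⁵ + 33x⁴ − 25x³ − 7x² + 13x + 37.
Step 2: lead(−18x⁶ − 3x⁵ + 33x⁴ − 25x³ − 7x² + 13x + 37) ÷ lead(D) = −18x⁶ ÷ −2x² = 9x⁴. Subtract (9x⁴)·D = −18x⁶ − 9x⁵ + 36x⁴. Remainder: 6x⁵ − 3x⁴ − 25x³ − 7x² + 13x + 37.
Step 3: lead(6x⁵ − 3x⁴ − 25x³ − 7x² + 13x + 37) ÷ lead(D) = 6x⁵ ÷ −2x² = −3x³. Subtract (−3x³)·D = 6x⁵ + 3x⁴ − 12x³. Remainder: −6x⁴ − 13x³ − 7x² + 13x + 37.
Step 4: lead(−6x⁴ − 13x³ − 7x² + 13x + 37) ÷ lead(D) = −6x⁴ ÷ −2x² = 3x². Subtract (3x²)·D = −6x⁴ − 3x³ + 12x². Remainder: −10x³ − 19x² + 13x + 37.
Step 5: lead(−10x³ − 19x² + 13x + 37) ÷ lead(D) = −10x³ ÷ −2x² = 5x. Subtract (5x)·D = −10x³ − 5x² + 20x. Remainder: −14x² − 7x + 37.
Step 6: lead(−14x² − 7x + 37) ÷ lead(D) = −14x² ÷ −2x² = 7. Subtract (7)·D = −14x² − 7x + 28. Remainder: 9.

R = [9]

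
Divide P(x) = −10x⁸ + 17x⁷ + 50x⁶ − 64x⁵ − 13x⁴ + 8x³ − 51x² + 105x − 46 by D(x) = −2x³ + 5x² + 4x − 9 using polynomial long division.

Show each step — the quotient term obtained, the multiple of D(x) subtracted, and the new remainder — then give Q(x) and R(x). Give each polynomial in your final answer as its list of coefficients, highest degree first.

Step 1: lead(−10x⁸ + 17x⁷ + 50x⁶ − 64x⁵ − 13x⁴ + 8x³ − 51x² + 105x − 46) ÷ lead(D) = −10x⁸ ÷ −2x³ = 5x⁵. Subtract (5x⁵)·D = −10x⁸ + 25x⁷ + 20x⁶ − 45x⁵. Remainder: −8x⁷ + 30x⁶ − 19x⁵ − 13x⁴ + 8x³ − 51x² + 105x − 46.
Step 2: lead(−8x⁷ + 30x⁶ − 19x⁵ − 13x⁴ + 8x³ − 51x² + 105x − 46) ÷ lead(D) = −8x⁷ ÷ −2x³ = 4x⁴. Subtract (4x⁴)·D = −8x⁷ + 20x⁶ + 16x⁵ − 36x⁴. Remainder: 10x⁶ − 35x⁵ + 23x⁴ + 8x³ − 51x² + 105x − 46.
Step 3: lead(10x⁶ − 35x⁵ + 23x⁴ + 8x³ − 51x² + 105x − 46) ÷ lead(D) = 10x⁶ ÷ −2x³ = −5x³. Subtract (−5x³)·D = 10x⁶ − 25x⁵ − 20x⁴ + 45x³. Remainder: −10x⁵ + 43x⁴ − 37x³ − 51x² + 105x − 46.
Step 4: lead(−10x⁵ + 43x⁴ − 37x³ − 51x² + 105x − 46) ÷ lead(D) = −10x⁵ ÷ −2x³ = 5x². Subtract (5x²)·D = −10x⁵ + 25x⁴ + 20x³ − 45x². Remainder: 18x⁴ − 57x³ − 6x² + 105x − 46.
Step 5: lead(18x⁴ − 57x³ − 6x² + 105x − 46) ÷ lead(D) = 18x⁴ ÷ −2x³ = −9x. Subtract (−9x)·D = 18x⁴ − 45x³ − 36x² + 81x. Remainder: −12x³ + 30x² + 24x − 46.
Step 6: lead(−12x³ + 30x² + 24x − 46) ÷ lead(D) = −12x³ ÷ −2x³ = 6. Subtract (6)·D = −12x³ + 30x² + 24x − 54. Remainder: 8.

Q = [5, 4, -5, 5, -9, 6]; R = [8]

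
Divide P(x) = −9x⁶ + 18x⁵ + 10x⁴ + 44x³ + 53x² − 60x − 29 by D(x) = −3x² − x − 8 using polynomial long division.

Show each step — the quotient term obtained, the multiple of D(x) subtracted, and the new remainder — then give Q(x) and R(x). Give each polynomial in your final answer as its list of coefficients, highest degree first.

Step 1: lead(−9x⁶ + 18x⁵ + 10x⁴ + 44x³ + 53x² − 60x − 29) ÷ lead(D) = −9x⁶ ÷ −3x² = 3x⁴. Subtract (3x⁴)·D = −9x⁶ − 3x⁵ − 24x⁴. Remainder: 21x⁵ + 34x⁴ + 44x³ + 53x² − 60x − 29.
Step 2: lead(21x⁵ + 34x⁴ + 44x³ + 53x² − 60x − 29) ÷ lead(D) = 21x⁵ ÷ −3x² = −7x³. Subtract (−7x³)·D = 21x⁵ + 7x⁴ + 56x³. Remainder: 27x⁴ − 12x³ + 53x² − 60x − 29.
Step 3: lead(27x⁴ − 12x³ + 53x² − 60x − 29) ÷ lead(D) = 27x⁴ ÷ −3x² = −9x². Subtract (−9x²)·D = 27x⁴ + 9x³ + 72x². Remainder: −21x³ − 19x² − 60x − 29.
Step 4: lead(−21x³ − 19x² − 60x − 29) ÷ lead(D) = −21x³ ÷ −3x² = 7x. Subtract (7x)·D = −21x³ − 7x² − 56x. Remainder: −12x² − 4x − 29.
Step 5: lead(−12x² − 4x − 29) ÷ lead(D) = −12x² ÷ −3x² = 4. Subtract (4)·D = −12x² − 4x − 32. Remainder: 3.

Q = [3, -7, -9, 7, 4]; R = [3]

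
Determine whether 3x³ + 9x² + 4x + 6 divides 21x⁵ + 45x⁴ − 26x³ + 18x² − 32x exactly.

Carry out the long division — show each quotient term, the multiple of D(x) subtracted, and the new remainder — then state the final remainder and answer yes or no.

R(x) = 4x, so D(x) is not a factor of P(x). no

Step 1: lead(21x⁵ + 45x⁴ − 26x³ + 18x² − 32x) ÷ lead(D) = 21x⁵ ÷ 3x³ = 7x². Subtract (7x²)·D = 21x⁵ + 63x⁴ + 28x³ + 42x². Remainder: −18x⁴ − 54x³ − 24x² − 32x.
Step 2: lead(−18x⁴ − 54x³ − 24x² − 32x) ÷ lead(D) = −18x⁴ ÷ 3x³ = −6x. Subtract (−6x)·D = −18x⁴ − 54x³ − 24x² − 36x. Remainder: 4x.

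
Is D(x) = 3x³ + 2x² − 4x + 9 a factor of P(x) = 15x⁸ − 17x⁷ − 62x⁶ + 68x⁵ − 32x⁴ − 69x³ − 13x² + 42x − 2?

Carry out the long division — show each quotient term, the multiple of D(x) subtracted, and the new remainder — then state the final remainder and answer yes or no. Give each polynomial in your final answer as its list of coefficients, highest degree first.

Step 1: lead(15x⁸ − 17x⁷ − 62x⁶ + 68x⁵ − 32x⁴ − 69x³ − 13x² + 42x − 2) ÷ lead(D) = 15x⁸ ÷ 3x³ = 5x⁵. Subtract (5x⁵)·D = 15x⁸ + 10x⁷ − 20x⁶ + 45x⁵. Remainder: −27x⁷ − 42x⁶ + 23x⁵ − 32x⁴ − 69x³ − 13x² + 42x − 2.
Step 2: lead(−27x⁷ − 42x⁶ + 23x⁵ − 32x⁴ − 69x³ − 13x² + 42x − 2) ÷ lead(D) = −27x⁷ ÷ 3x³ = −9x⁴. Subtract (−9x⁴)·D = −27x⁷ − 18x⁶ + 36x⁵ − 81x⁴. Remainder: −24x⁶ − 13x⁵ + 49x⁴ − 69x³ − 13x² + 42x − 2.
Step 3: lead(−24x⁶ − 13x⁵ + 49x⁴ − 69x³ − 13x² + 42x − 2) ÷ lead(D) = −24x⁶ ÷ 3x³ = −8x³. Subtract (−8x³)·D = −24x⁶ − 16x⁵ + 32x⁴ − 72x³. Remainder: 3x⁵ + 17x⁴ + 3x³ − 13x² + 42x − 2.
Step 4: lead(3x⁵ + 17x⁴ + 3x³ − 13x² + 42x − 2) ÷ lead(D) = 3x⁵ ÷ 3x³ = x². Subtract (x²)·D = 3x⁵ + 2x⁴ − 4x³ + 9x². Remainder: 15x⁴ + 7x³ − 22x² + 42x − 2.
Step 5: lead(15x⁴ + 7x³ − 22x² + 42x − 2) ÷ lead(D) = 15x⁴ ÷ 3x³ = 5x. Subtract (5x)·D = 15x⁴ + 10x³ − 20x² + 45x. Remainder: −3x³ − 2x² − 3x − 2.
Step 6: lead(−3x³ − 2x² − 3x − 2) ÷ lead(D) = −3x³ ÷ 3x³ = −1. Subtract (−1)·D = −3x³ − 2x² + 4x − 9. Remainder: −7x + 7.

R = [-7, 7], so D(x) is not a factor of P(x). no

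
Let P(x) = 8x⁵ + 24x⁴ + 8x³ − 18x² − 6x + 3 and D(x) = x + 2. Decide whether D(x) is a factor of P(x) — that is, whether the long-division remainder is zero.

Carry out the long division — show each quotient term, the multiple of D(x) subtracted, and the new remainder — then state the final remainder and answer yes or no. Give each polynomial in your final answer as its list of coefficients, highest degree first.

Step 1: lead(8x⁵ + 24x⁴ + 8x³ − 18x² − 6x + 3) ÷ lead(D) = 8x⁵ ÷ x = 8x⁴. Subtract (8x⁴)·D = 8x⁵ + 16x⁴. Remainder: 8x⁴ + 8x³ − 18x² − 6x + 3.
Step 2: lead(8x⁴ + 8x³ − 18x² − 6x + 3) ÷ lead(D) = 8x⁴ ÷ x = 8x³. Subtract (8x³)·D = 8x⁴ + 16x³. Remainder: −8x³ − 18x² − 6x + 3.
Step 3: lead(−8x³ − 18x² − 6x + 3) ÷ lead(D) = −8x³ ÷ x = −8x². Subtract (−8x²)·D = −8x³ − 16x². Remainder: −2x² − 6x + 3.
Step 4: lead(−2x² − 6x + 3) ÷ lead(D) = −2x² ÷ x = −2x. Subtract (−2x)·D = −2x² − 4x. Remainder: −2x + 3.
Step 5: lead(−2x + 3) ÷ lead(D) = −2x ÷ x = −2. Subtract (−2)·D = −2x − 4. Remainder: 7.

R = [7], so D(x) is not a factor of P(x). no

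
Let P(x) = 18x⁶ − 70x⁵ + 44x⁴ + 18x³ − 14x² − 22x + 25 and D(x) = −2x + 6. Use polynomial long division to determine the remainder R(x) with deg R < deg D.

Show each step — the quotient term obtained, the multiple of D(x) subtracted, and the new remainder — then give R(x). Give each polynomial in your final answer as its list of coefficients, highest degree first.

R = [-5]

Step 1: lead(18x⁶ − 70x⁵ + 44x⁴ + 18x³ − 14x² − 22x + 25) ÷ lead(D) = 18x⁶ ÷ −2x = −9x⁵. Subtract (−9x⁵)·D = 18x⁶ − 54x⁵. Remainder: −16x⁵ + 44x⁴ + 18x³ − 14x² − 22x + 25.
Step 2: lead(−16x⁵ + 44x⁴ + 18x³ − 14x² − 22x + 25) ÷ lead(D) = −16x⁵ ÷ −2x = 8x⁴. Subtract (8x⁴)·D = −16x⁵ + 48x⁴. Remainder: −4x⁴ + 18x³ − 14x² − 22x + 25.
Step 3: lead(−4x⁴ + 18x³ − 14x² − 22x + 25) ÷ lead(D) = −4x⁴ ÷ −2x = 2x³. Subtract (2x³)·D = −4x⁴ + 12x³. Remainder: 6x³ − 14x² − 22x + 25.
Step 4: lead(6x³ − 14x² − 22x + 25) ÷ lead(D) = 6x³ ÷ −2x = −3x². Subtract (−3x²)·D = 6x³ − 18x². Remainder: 4x² − 22x + 25.
Step 5: lead(4x² − 22x + 25) ÷ lead(D) = 4x² ÷ −2x = −2x. Subtract (−2x)·D = 4x² − 12x. Remainder: −10x + 25.
Step 6: lead(−10x + 25) ÷ lead(D) = −10x ÷ −2x = 5. Subtract (5)·D = −10x + 30. Remainder: −5.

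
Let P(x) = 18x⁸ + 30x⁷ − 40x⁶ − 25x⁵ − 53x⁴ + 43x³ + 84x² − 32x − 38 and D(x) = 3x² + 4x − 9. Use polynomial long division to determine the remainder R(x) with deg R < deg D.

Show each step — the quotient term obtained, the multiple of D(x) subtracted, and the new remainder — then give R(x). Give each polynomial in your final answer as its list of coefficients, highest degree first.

Step 1: lead(18x⁸ + 30x⁷ − 40x⁶ − 25x⁵ − 53x⁴ + 43x³ + 84x² − 32x − 38) ÷ lead(D) = 18x⁸ ÷ 3x² = 6x⁶. Subtract (6x⁶)·D = 18x⁸ + 24x⁷ − 54x⁶. Remainder: 6x⁷ + 14x⁶ − 25x⁵ − 53x⁴ + 43x³ + 84x² − 32x − 38.
Step 2: lead(6x⁷ + 14x⁶ − 25x⁵ − 53x⁴ + 43x³ + 84x² − 32x − 38) ÷ lead(D) = 6x⁷ ÷ 3x² = 2x⁵. Subtract (2x⁵)·D = 6x⁷ + 8x⁶ − 18x⁵. Remainder: 6x⁶ − 7x⁵ − 53x⁴ + 43x³ + 84x² − 32x − 38.
Step 3: lead(6x⁶ − 7x⁵ − 53x⁴ + 43x³ + 84x² − 32x − 38) ÷ lead(D) = 6x⁶ ÷ 3x² = 2x⁴. Subtract (2x⁴)·D = 6x⁶ + 8x⁵ − 18x⁴. Remainder: −15x⁵ − 35x⁴ + 43x³ + 84x² − 32x − 38.
Step 4: lead(−15x⁵ − 35x⁴ + 43x³ + 84x² − 32x − 38) ÷ lead(D) = −15x⁵ ÷ 3x² = −5x³. Subtract (−5x³)·D = −15x⁵ − 20x⁴ + 45x³. Remainder: −15x⁴ − 2x³ + 84x² − 32x − 38.
Step 5: lead(−15x⁴ − 2x³ + 84x² − 32x − 38) ÷ lead(D) = −15x⁴ ÷ 3x² = −5x². Subtract (−5x²)·D = −15x⁴ − 20x³ + 45x². Remainder: 18x³ + 39x² − 32x − 38.
Step 6: lead(18x³ + 39x² − 32x − 38) ÷ lead(D) = 18x³ ÷ 3x² = 6x. Subtract (6x)·D = 18x³ + 24x² − 54x. Remainder: 15x² + 22x − 38.
Step 7: lead(15x² + 22x − 38) ÷ lead(D) = 15x² ÷ 3x² = 5. Subtract (5)·D = 15x² + 20x − 45. Remainder: 2x + 7.

R = [2, 7]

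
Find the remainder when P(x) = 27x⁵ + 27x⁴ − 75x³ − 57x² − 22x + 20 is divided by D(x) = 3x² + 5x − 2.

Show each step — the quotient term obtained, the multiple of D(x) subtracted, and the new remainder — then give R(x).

R(x) = 4

Step 1: lead(27x⁵ + 27x⁴ − 75x³ − 57x² − 22x + 20) ÷ lead(D) = 27x⁵ ÷ 3x² = 9x³. Subtract (9x³)·D = 27x⁵ + 45x⁴ − 18x³. Remainder: −18x⁴ − 57x³ − 57x² − 22x + 20.
Step 2: lead(−18x⁴ − 57x³ − 57x² − 22x + 20) ÷ lead(D) = −18x⁴ ÷ 3x² = −6x². Subtract (−6x²)·D = −18x⁴ − 30x³ + 12x². Remainder: −27x³ − 69x² − 22x + 20.
Step 3: lead(−27x³ − 69x² − 22x + 20) ÷ lead(D) = −27x³ ÷ 3x² = −9x. Subtract (−9x)·D = −27x³ − 45x² + 18x. Remainder: −24x² − 40x + 20.
Step 4: lead(−24x² − 40x + 20) ÷ lead(D) = −24x² ÷ 3x² = −8. Subtract (−8)·D = −24x² − 40x + 16. Remainder: 4.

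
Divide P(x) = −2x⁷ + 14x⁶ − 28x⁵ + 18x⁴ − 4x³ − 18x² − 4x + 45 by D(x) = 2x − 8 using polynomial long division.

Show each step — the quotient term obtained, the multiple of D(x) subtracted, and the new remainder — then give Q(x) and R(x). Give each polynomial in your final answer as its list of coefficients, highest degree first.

Step 1: lead(−2x⁷ + 14x⁶ − 28x⁵ + 18x⁴ − 4x³ − 18x² − 4x + 45) ÷ lead(D) = −2x⁷ ÷ 2x = −x⁶. Subtract (−x⁶)·D = −2x⁷ + 8x⁶. Remainder: 6x⁶ − 28x⁵ + 18x⁴ − 4x³ − 18x² − 4x + 45.
Step 2: lead(6x⁶ − 28x⁵ + 18x⁴ − 4x³ − 18x² − 4x + 45) ÷ lead(D) = 6x⁶ ÷ 2x = 3x⁵. Subtract (3x⁵)·D = 6x⁶ − 24x⁵. Remainder: −4x⁵ + 18x⁴ − 4x³ − 18x² − 4x + 45.
Step 3: lead(−4x⁵ + 18x⁴ − 4x³ − 18x² − 4x + 45) ÷ lead(D) = −4x⁵ ÷ 2x = −2x⁴. Subtract (−2x⁴)·D = −4x⁵ + 16x⁴. Remainder: 2x⁴ − 4x³ − 18x² − 4x + 45.
Step 4: lead(2x⁴ − 4x³ − 18x² − 4x + 45) ÷ lead(D) = 2x⁴ ÷ 2x = x³. Subtract (x³)·D = 2x⁴ − 8x³. Remainder: 4x³ − 18x² − 4x + 45.
Step 5: lead(4x³ − 18x² − 4x + 45) ÷ lead(D) = 4x³ ÷ 2x = 2x². Subtract (2x²)·D = 4x³ − 16x². Remainder: −2x² − 4x + 45.
Step 6: lead(−2x² − 4x + 45) ÷ lead(D) = −2x² ÷ 2x = −x. Subtract (−x)·D = −2x² + 8x. Remainder: −12x + 45.
Step 7: lead(−12x + 45) ÷ lead(D) = −12x ÷ 2x = −6. Subtract (−6)·D = −12x + 48. Remainder: −3.

Q = [-1, 3, -2, 1, 2, -1, -6]; R = [-3]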